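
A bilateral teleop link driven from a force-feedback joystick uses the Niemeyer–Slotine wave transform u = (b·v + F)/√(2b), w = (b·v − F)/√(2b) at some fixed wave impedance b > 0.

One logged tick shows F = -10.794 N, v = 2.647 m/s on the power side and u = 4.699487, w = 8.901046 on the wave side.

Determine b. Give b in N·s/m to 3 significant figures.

b = 13.2 N·s/m

u + w = 13.600533;  u + w = √(2b)·v, so √(2b) = 13.600533/2.647 = 5.138093.
b = (√(2b))²/2 = 26.400003/2 = 13.200001.
(Check via u − w = 2F/√(2b): u − w = -4.201559, 2F/√(2b) = -4.201559.)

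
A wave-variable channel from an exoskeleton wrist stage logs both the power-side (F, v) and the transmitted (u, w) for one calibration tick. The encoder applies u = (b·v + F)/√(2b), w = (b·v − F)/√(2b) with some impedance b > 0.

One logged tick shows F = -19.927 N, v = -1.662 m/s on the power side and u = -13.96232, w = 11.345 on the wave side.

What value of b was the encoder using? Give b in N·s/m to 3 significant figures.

u + w = -2.6173;  u + w = √(2b)·v, so √(2b) = -2.6173/(-1.662) = 1.5748.
b = (√(2b))²/2 = 2.4800/2 = 1.2400.
(Check via u − w = 2F/√(2b): u − w = -25.3073, 2F/√(2b) = -25.3073.)

b = 1.24 N·s/m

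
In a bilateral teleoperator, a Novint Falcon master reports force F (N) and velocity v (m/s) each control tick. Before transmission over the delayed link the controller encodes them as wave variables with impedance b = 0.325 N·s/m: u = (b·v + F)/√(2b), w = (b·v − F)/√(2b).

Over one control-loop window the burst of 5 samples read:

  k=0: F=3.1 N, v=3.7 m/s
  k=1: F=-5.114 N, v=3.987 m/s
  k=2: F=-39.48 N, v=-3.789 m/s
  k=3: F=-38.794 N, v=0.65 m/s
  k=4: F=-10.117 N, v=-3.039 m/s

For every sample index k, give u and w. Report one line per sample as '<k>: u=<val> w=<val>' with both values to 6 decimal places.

0: u=5.336594 w=-2.353559
1: u=-4.735925 w=7.950347
2: u=-50.496308 w=47.441518
3: u=-47.856012 w=48.380058
4: u=-13.773654 w=11.323534

k=0: b·v=0.325×3.7=1.202500; √(2b)=0.806226; u=(1.202500+3.1)/0.806226=5.336594, w=(1.202500−3.1)/0.806226=-2.353559
k=1: b·v=0.325×3.987=1.295775; √(2b)=0.806226; u=(1.295775+(-5.114))/0.806226=-4.735925, w=(1.295775−(-5.114))/0.806226=7.950347
k=2: b·v=0.325×(-3.789)=-1.231425; √(2b)=0.806226; u=(-1.231425+(-39.48))/0.806226=-50.496308, w=(-1.231425−(-39.48))/0.806226=47.441518
k=3: b·v=0.325×0.65=0.211250; √(2b)=0.806226; u=(0.211250+(-38.794))/0.806226=-47.856012, w=(0.211250−(-38.794))/0.806226=48.380058
k=4: b·v=0.325×(-3.039)=-0.987675; √(2b)=0.806226; u=(-0.987675+(-10.117))/0.806226=-13.773654, w=(-0.987675−(-10.117))/0.806226=11.323534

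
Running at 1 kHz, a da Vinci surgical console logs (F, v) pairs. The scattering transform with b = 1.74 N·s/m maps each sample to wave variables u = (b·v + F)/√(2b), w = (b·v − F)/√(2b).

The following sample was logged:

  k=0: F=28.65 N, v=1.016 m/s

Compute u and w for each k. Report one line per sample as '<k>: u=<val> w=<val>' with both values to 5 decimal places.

0: u=16.30567 w=-14.41035

k=0: b·v=1.74×1.016=1.76784; √(2b)=1.86548; u=(1.76784+28.65)/1.86548=16.30567, w=(1.76784−28.65)/1.86548=-14.41035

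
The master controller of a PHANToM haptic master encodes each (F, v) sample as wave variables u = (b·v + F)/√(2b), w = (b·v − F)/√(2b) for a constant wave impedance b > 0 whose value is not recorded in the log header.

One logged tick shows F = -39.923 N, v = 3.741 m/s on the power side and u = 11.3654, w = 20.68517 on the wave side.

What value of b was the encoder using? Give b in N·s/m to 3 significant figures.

b = 36.7 N·s/m

u + w = 32.0506;  u + w = √(2b)·v, so √(2b) = 32.0506/3.741 = 8.5674.
b = (√(2b))²/2 = 73.4000/2 = 36.7000.
(Check via u − w = 2F/√(2b): u − w = -9.3198, 2F/√(2b) = -9.3198.)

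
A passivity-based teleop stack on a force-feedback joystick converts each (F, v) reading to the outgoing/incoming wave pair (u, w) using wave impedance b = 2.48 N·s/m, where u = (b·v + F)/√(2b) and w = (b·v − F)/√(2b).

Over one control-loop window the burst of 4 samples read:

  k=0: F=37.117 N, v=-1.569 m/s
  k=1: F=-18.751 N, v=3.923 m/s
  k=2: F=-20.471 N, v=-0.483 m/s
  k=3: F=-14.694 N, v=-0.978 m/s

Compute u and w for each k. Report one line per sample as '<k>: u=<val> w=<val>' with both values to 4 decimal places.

0: u=14.9189 w=-18.4132
1: u=-4.0510 w=12.7879
2: u=-9.7296 w=8.6539
3: u=-7.6869 w=5.5087

k=0: b·v=2.48×(-1.569)=-3.8911; √(2b)=2.2271; u=(-3.8911+37.117)/2.2271=14.9189, w=(-3.8911−37.117)/2.2271=-18.4132
k=1: b·v=2.48×3.923=9.7290; √(2b)=2.2271; u=(9.7290+(-18.751))/2.2271=-4.0510, w=(9.7290−(-18.751))/2.2271=12.7879
k=2: b·v=2.48×(-0.483)=-1.1978; √(2b)=2.2271; u=(-1.1978+(-20.471))/2.2271=-9.7296, w=(-1.1978−(-20.471))/2.2271=8.6539
k=3: b·v=2.48×(-0.978)=-2.4254; √(2b)=2.2271; u=(-2.4254+(-14.694))/2.2271=-7.6869, w=(-2.4254−(-14.694))/2.2271=5.5087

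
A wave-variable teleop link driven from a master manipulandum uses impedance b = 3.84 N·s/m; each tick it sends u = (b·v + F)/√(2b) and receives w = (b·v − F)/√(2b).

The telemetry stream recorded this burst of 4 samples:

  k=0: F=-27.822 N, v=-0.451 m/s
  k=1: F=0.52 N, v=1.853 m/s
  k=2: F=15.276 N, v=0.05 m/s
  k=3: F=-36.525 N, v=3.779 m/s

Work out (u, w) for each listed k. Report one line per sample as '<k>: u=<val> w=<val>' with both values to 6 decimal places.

0: u=-10.664323 w=9.414476
1: u=2.755231 w=2.379953
2: u=5.581534 w=-5.442970
3: u=-7.943488 w=18.416160

k=0: b·v=3.84×(-0.451)=-1.731840; √(2b)=2.771281; u=(-1.731840+(-27.822))/2.771281=-10.664323, w=(-1.731840−(-27.822))/2.771281=9.414476
k=1: b·v=3.84×1.853=7.115520; √(2b)=2.771281; u=(7.115520+0.52)/2.771281=2.755231, w=(7.115520−0.52)/2.771281=2.379953
k=2: b·v=3.84×0.05=0.192000; √(2b)=2.771281; u=(0.192000+15.276)/2.771281=5.581534, w=(0.192000−15.276)/2.771281=-5.442970
k=3: b·v=3.84×3.779=14.511360; √(2b)=2.771281; u=(14.511360+(-36.525))/2.771281=-7.943488, w=(14.511360−(-36.525))/2.771281=18.416160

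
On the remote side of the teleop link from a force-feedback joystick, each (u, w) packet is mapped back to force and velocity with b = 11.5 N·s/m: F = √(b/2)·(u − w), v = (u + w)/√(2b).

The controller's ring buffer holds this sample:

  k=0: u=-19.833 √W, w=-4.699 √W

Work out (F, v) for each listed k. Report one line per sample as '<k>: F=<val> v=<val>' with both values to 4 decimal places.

0: F=-36.2901 v=-5.1153

k=0: u−w=-15.1340, u+w=-24.5320; √(b/2)=2.3979, √(2b)=4.7958; F=2.3979×(-15.134)=-36.2901, v=-24.5320/4.7958=-5.1153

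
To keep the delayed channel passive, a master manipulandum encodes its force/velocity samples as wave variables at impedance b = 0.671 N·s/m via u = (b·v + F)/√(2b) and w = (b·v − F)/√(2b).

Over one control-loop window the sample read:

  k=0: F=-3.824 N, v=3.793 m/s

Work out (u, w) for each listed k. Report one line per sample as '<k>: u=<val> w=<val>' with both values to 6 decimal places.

0: u=-1.103975 w=5.497966

k=0: b·v=0.671×3.793=2.545103; √(2b)=1.158447; u=(2.545103+(-3.824))/1.158447=-1.103975, w=(2.545103−(-3.824))/1.158447=5.497966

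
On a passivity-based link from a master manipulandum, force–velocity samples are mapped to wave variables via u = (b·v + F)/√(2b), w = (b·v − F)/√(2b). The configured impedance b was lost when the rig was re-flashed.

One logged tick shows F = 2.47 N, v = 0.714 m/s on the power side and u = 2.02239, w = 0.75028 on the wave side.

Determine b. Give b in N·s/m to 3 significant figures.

u + w = 2.77267;  u + w = √(2b)·v, so √(2b) = 2.77267/0.714 = 3.88329.
b = (√(2b))²/2 = 15.07995/2 = 7.53998.
(Check via u − w = 2F/√(2b): u − w = 1.27211, 2F/√(2b) = 1.27212.)

b = 7.54 N·s/m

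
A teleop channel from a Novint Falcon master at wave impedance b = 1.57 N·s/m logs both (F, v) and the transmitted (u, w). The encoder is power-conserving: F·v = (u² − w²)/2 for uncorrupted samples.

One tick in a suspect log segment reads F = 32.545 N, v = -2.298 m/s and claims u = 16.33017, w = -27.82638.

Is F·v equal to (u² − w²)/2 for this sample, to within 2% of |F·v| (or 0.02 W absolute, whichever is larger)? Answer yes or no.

no

F·v = 32.545×(-2.298) = -74.7884 W.
(u² − w²)/2 = (266.6745 − 774.3074)/2 = -253.8165 W.
|Δ| = 179.0281;  2% of max(1, |F·v|) = 1.4958.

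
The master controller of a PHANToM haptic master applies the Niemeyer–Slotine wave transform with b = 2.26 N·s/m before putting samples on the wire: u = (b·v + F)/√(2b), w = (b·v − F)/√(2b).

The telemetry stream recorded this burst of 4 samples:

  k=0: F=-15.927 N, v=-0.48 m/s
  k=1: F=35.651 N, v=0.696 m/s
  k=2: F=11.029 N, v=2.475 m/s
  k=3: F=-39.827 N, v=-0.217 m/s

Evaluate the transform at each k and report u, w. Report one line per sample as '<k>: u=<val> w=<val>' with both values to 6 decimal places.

0: u=-8.001678 w=6.981184
1: u=17.508678 w=-16.028962
2: u=7.818566 w=-2.556644
3: u=-18.963719 w=18.502371

k=0: b·v=2.26×(-0.48)=-1.084800; √(2b)=2.126029; u=(-1.084800+(-15.927))/2.126029=-8.001678, w=(-1.084800−(-15.927))/2.126029=6.981184
k=1: b·v=2.26×0.696=1.572960; √(2b)=2.126029; u=(1.572960+35.651)/2.126029=17.508678, w=(1.572960−35.651)/2.126029=-16.028962
k=2: b·v=2.26×2.475=5.593500; √(2b)=2.126029; u=(5.593500+11.029)/2.126029=7.818566, w=(5.593500−11.029)/2.126029=-2.556644
k=3: b·v=2.26×(-0.217)=-0.490420; √(2b)=2.126029; u=(-0.490420+(-39.827))/2.126029=-18.963719, w=(-0.490420−(-39.827))/2.126029=18.502371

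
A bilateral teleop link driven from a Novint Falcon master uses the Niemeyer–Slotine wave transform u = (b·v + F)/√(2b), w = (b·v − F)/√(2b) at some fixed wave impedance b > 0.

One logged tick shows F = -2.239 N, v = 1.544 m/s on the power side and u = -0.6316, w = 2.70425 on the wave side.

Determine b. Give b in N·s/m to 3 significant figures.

b = 0.901 N·s/m

u + w = 2.0726;  u + w = √(2b)·v, so √(2b) = 2.0726/1.544 = 1.3424.
b = (√(2b))²/2 = 1.8020/2 = 0.9010.
(Check via u − w = 2F/√(2b): u − w = -3.3359, 2F/√(2b) = -3.3358.)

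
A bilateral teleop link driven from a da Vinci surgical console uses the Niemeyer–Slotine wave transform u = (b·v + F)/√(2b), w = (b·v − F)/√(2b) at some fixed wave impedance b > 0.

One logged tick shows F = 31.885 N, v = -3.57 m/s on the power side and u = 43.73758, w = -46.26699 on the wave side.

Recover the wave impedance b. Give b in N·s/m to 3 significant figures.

u + w = -2.5294;  u + w = √(2b)·v, so √(2b) = -2.5294/(-3.57) = 0.7085.
b = (√(2b))²/2 = 0.5020/2 = 0.2510.
(Check via u − w = 2F/√(2b): u − w = 90.0046, 2F/√(2b) = 90.0047.)

b = 0.251 N·s/m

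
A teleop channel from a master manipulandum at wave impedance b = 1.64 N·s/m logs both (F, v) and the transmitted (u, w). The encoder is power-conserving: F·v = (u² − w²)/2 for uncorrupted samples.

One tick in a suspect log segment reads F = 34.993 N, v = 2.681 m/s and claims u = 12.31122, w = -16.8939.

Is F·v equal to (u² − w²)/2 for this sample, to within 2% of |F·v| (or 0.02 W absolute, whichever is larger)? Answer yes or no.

F·v = 34.993×2.681 = 93.8162 W.
(u² − w²)/2 = (151.5661 − 285.4039)/2 = -66.9189 W.
|Δ| = 160.7351;  2% of max(1, |F·v|) = 1.8763.

no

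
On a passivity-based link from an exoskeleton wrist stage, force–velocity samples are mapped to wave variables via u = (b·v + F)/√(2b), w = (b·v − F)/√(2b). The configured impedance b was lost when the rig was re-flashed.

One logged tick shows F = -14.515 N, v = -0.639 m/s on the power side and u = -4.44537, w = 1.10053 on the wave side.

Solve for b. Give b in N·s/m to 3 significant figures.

b = 13.7 N·s/m

u + w = -3.34484;  u + w = √(2b)·v, so √(2b) = -3.34484/(-0.639) = 5.23449.
b = (√(2b))²/2 = 27.39990/2 = 13.69995.
(Check via u − w = 2F/√(2b): u − w = -5.54590, 2F/√(2b) = -5.54591.)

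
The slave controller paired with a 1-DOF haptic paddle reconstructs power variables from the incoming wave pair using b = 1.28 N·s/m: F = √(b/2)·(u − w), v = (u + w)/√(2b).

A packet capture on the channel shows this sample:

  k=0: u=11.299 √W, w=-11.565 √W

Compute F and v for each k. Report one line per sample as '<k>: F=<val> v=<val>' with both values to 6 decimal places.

k=0: u−w=22.864000, u+w=-0.266000; √(b/2)=0.800000, √(2b)=1.600000; F=0.800000×22.864=18.291200, v=-0.266000/1.600000=-0.166250

0: F=18.291200 v=-0.166250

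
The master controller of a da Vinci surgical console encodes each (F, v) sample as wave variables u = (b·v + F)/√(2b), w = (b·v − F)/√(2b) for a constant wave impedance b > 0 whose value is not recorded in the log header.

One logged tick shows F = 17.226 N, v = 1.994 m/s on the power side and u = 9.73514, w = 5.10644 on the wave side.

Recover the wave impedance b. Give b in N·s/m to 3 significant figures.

u + w = 14.8416;  u + w = √(2b)·v, so √(2b) = 14.8416/1.994 = 7.4431.
b = (√(2b))²/2 = 55.4000/2 = 27.7000.
(Check via u − w = 2F/√(2b): u − w = 4.6287, 2F/√(2b) = 4.6287.)

b = 27.7 N·s/m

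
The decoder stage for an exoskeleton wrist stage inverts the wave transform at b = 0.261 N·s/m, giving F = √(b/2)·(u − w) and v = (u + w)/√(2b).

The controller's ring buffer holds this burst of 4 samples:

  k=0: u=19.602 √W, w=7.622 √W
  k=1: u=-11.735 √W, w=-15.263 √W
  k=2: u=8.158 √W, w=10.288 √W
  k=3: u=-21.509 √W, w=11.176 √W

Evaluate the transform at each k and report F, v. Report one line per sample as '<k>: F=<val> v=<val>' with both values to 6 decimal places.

k=0: u−w=11.980000, u+w=27.224000; √(b/2)=0.361248, √(2b)=0.722496; F=0.361248×11.98=4.327749, v=27.224000/0.722496=37.680502
k=1: u−w=3.528000, u+w=-26.998000; √(b/2)=0.361248, √(2b)=0.722496; F=0.361248×3.528=1.274482, v=-26.998000/0.722496=-37.367698
k=2: u−w=-2.130000, u+w=18.446000; √(b/2)=0.361248, √(2b)=0.722496; F=0.361248×(-2.13)=-0.769458, v=18.446000/0.722496=25.530949
k=3: u−w=-32.685000, u+w=-10.333000; √(b/2)=0.361248, √(2b)=0.722496; F=0.361248×(-32.685)=-11.807386, v=-10.333000/0.722496=-14.301816

0: F=4.327749 v=37.680502
1: F=1.274482 v=-37.367698
2: F=-0.769458 v=25.530949
3: F=-11.807386 v=-14.301816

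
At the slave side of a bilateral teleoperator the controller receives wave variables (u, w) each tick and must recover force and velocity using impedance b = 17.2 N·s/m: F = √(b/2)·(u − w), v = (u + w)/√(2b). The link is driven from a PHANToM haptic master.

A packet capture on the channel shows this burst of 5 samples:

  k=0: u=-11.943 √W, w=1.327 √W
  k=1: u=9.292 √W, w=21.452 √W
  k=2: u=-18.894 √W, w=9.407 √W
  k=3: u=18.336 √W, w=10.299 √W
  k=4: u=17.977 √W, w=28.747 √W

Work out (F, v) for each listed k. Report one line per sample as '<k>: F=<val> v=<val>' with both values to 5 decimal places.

0: F=-38.91528 v=-1.81001
1: F=-35.66012 v=5.24181
2: F=-82.99482 v=-1.61752
3: F=23.56911 v=4.88223
4: F=-31.58384 v=7.96638

k=0: u−w=-13.27000, u+w=-10.61600; √(b/2)=2.93258, √(2b)=5.86515; F=2.93258×(-13.27)=-38.91528, v=-10.61600/5.86515=-1.81001
k=1: u−w=-12.16000, u+w=30.74400; √(b/2)=2.93258, √(2b)=5.86515; F=2.93258×(-12.16)=-35.66012, v=30.74400/5.86515=5.24181
k=2: u−w=-28.30100, u+w=-9.48700; √(b/2)=2.93258, √(2b)=5.86515; F=2.93258×(-28.301)=-82.99482, v=-9.48700/5.86515=-1.61752
k=3: u−w=8.03700, u+w=28.63500; √(b/2)=2.93258, √(2b)=5.86515; F=2.93258×8.037=23.56911, v=28.63500/5.86515=4.88223
k=4: u−w=-10.77000, u+w=46.72400; √(b/2)=2.93258, √(2b)=5.86515; F=2.93258×(-10.77)=-31.58384, v=46.72400/5.86515=7.96638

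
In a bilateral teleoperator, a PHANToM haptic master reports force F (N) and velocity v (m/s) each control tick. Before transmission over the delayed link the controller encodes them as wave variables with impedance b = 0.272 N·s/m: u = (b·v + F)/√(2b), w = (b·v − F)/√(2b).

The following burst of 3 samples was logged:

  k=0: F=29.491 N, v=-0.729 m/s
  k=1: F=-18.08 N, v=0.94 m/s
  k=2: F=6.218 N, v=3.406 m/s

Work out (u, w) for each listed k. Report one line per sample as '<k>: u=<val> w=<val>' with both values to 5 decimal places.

k=0: b·v=0.272×(-0.729)=-0.19829; √(2b)=0.73756; u=(-0.19829+29.491)/0.73756=39.71551, w=(-0.19829−29.491)/0.73756=-40.25319
k=1: b·v=0.272×0.94=0.25568; √(2b)=0.73756; u=(0.25568+(-18.08))/0.73756=-24.16649, w=(0.25568−(-18.08))/0.73756=24.85980
k=2: b·v=0.272×3.406=0.92643; √(2b)=0.73756; u=(0.92643+6.218)/0.73756=9.68653, w=(0.92643−6.218)/0.73756=-7.17439

0: u=39.71551 w=-40.25319
1: u=-24.16649 w=24.85980
2: u=9.68653 w=-7.17439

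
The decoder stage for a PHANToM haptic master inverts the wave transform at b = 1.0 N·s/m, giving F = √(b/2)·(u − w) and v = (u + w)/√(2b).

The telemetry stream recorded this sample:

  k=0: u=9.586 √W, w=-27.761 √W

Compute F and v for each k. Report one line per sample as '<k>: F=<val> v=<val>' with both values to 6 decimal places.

k=0: u−w=37.347000, u+w=-18.175000; √(b/2)=0.707107, √(2b)=1.414214; F=0.707107×37.347=26.408317, v=-18.175000/1.414214=-12.851666

0: F=26.408317 v=-12.851666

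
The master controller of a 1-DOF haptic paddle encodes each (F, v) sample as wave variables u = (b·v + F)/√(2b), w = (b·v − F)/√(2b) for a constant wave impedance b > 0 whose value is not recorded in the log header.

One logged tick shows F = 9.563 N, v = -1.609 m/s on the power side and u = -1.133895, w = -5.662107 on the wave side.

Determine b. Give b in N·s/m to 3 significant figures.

u + w = -6.796002;  u + w = √(2b)·v, so √(2b) = -6.796002/(-1.609) = 4.223743.
b = (√(2b))²/2 = 17.840002/2 = 8.920001.
(Check via u − w = 2F/√(2b): u − w = 4.528212, 2F/√(2b) = 4.528211.)

b = 8.92 N·s/m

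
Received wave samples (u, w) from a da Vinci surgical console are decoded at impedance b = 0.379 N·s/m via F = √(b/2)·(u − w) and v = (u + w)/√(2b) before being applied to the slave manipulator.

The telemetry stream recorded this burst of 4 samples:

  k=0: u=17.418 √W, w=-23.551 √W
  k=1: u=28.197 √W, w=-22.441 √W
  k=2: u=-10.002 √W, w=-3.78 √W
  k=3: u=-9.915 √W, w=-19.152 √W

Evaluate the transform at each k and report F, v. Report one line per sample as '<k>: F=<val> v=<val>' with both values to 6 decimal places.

k=0: u−w=40.969000, u+w=-6.133000; √(b/2)=0.435316, √(2b)=0.870632; F=0.435316×40.969=17.834460, v=-6.133000/0.870632=-7.044308
k=1: u−w=50.638000, u+w=5.756000; √(b/2)=0.435316, √(2b)=0.870632; F=0.435316×50.638=22.043530, v=5.756000/0.870632=6.611290
k=2: u−w=-6.222000, u+w=-13.782000; √(b/2)=0.435316, √(2b)=0.870632; F=0.435316×(-6.222)=-2.708536, v=-13.782000/0.870632=-15.829881
k=3: u−w=9.237000, u+w=-29.067000; √(b/2)=0.435316, √(2b)=0.870632; F=0.435316×9.237=4.021014, v=-29.067000/0.870632=-33.386094

0: F=17.834460 v=-7.044308
1: F=22.043530 v=6.611290
2: F=-2.708536 v=-15.829881
3: F=4.021014 v=-33.386094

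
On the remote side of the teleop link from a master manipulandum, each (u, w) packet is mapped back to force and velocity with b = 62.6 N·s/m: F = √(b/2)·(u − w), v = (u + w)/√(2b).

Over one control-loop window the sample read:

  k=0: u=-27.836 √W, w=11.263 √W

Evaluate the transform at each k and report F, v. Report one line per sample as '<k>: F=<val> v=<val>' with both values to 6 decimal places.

0: F=-218.744841 v=-1.481150

k=0: u−w=-39.099000, u+w=-16.573000; √(b/2)=5.594640, √(2b)=11.189281; F=5.594640×(-39.099)=-218.744841, v=-16.573000/11.189281=-1.481150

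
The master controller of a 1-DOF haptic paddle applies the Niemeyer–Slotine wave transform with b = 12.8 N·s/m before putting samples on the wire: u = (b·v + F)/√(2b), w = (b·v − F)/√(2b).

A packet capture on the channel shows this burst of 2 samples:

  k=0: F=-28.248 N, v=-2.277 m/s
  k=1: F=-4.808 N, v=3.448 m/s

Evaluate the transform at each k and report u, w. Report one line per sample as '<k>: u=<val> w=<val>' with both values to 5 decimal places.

k=0: b·v=12.8×(-2.277)=-29.14560; √(2b)=5.05964; u=(-29.14560+(-28.248))/5.05964=-11.34341, w=(-29.14560−(-28.248))/5.05964=-0.17740
k=1: b·v=12.8×3.448=44.13440; √(2b)=5.05964; u=(44.13440+(-4.808))/5.05964=7.77256, w=(44.13440−(-4.808))/5.05964=9.67309

0: u=-11.34341 w=-0.17740
1: u=7.77256 w=9.67309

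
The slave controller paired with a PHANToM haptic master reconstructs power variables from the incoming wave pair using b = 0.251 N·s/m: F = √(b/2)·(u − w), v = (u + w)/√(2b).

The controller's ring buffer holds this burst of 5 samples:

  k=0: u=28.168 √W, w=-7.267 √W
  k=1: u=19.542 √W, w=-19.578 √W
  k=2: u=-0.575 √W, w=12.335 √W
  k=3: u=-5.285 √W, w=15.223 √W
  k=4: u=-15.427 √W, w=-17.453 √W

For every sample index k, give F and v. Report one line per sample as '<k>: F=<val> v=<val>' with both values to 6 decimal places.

0: F=12.553196 v=29.499537
1: F=13.858643 v=-0.050810
2: F=-4.573494 v=16.597989
3: F=-7.265160 v=14.026430
4: F=0.717730 v=-46.406621

k=0: u−w=35.435000, u+w=20.901000; √(b/2)=0.354260, √(2b)=0.708520; F=0.354260×35.435=12.553196, v=20.901000/0.708520=29.499537
k=1: u−w=39.120000, u+w=-0.036000; √(b/2)=0.354260, √(2b)=0.708520; F=0.354260×39.12=13.858643, v=-0.036000/0.708520=-0.050810
k=2: u−w=-12.910000, u+w=11.760000; √(b/2)=0.354260, √(2b)=0.708520; F=0.354260×(-12.91)=-4.573494, v=11.760000/0.708520=16.597989
k=3: u−w=-20.508000, u+w=9.938000; √(b/2)=0.354260, √(2b)=0.708520; F=0.354260×(-20.508)=-7.265160, v=9.938000/0.708520=14.026430
k=4: u−w=2.026000, u+w=-32.880000; √(b/2)=0.354260, √(2b)=0.708520; F=0.354260×2.026=0.717730, v=-32.880000/0.708520=-46.406621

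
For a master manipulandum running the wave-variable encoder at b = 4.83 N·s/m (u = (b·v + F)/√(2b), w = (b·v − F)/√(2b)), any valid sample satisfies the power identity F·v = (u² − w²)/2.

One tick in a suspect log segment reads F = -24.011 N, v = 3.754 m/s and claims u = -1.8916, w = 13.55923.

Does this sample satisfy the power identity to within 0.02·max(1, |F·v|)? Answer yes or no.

F·v = (-24.011)×3.754 = -90.1373 W.
(u² − w²)/2 = (3.5782 − 183.8527)/2 = -90.1373 W.
|Δ| = 0.0000;  2% of max(1, |F·v|) = 1.8027.

yes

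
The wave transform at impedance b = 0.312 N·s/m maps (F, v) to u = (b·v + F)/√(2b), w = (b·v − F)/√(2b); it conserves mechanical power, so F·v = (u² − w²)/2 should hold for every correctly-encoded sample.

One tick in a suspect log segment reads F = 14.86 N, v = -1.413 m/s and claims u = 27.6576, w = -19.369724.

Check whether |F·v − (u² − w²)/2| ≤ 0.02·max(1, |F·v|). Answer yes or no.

F·v = 14.86×(-1.413) = -20.997180 W.
(u² − w²)/2 = (764.942838 − 375.186208)/2 = 194.878315 W.
|Δ| = 215.875495;  2% of max(1, |F·v|) = 0.419944.

no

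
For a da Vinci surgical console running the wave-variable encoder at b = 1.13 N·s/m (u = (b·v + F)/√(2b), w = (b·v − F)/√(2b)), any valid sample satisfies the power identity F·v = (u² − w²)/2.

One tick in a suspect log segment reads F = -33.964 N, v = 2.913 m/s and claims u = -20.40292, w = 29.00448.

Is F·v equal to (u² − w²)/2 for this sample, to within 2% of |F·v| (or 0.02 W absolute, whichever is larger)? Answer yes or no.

F·v = (-33.964)×2.913 = -98.9371 W.
(u² − w²)/2 = (416.2791 − 841.2599)/2 = -212.4904 W.
|Δ| = 113.5532;  2% of max(1, |F·v|) = 1.9787.

no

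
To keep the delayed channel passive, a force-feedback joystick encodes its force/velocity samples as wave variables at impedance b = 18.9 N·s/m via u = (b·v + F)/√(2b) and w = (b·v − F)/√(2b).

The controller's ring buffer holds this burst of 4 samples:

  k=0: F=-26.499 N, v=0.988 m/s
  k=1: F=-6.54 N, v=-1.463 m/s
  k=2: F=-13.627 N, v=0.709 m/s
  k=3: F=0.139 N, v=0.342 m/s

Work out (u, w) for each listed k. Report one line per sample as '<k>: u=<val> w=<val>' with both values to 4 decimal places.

0: u=-1.2729 w=7.3473
1: u=-5.5611 w=-3.4337
2: u=-0.0369 w=4.3960
3: u=1.0739 w=1.0287

k=0: b·v=18.9×0.988=18.6732; √(2b)=6.1482; u=(18.6732+(-26.499))/6.1482=-1.2729, w=(18.6732−(-26.499))/6.1482=7.3473
k=1: b·v=18.9×(-1.463)=-27.6507; √(2b)=6.1482; u=(-27.6507+(-6.54))/6.1482=-5.5611, w=(-27.6507−(-6.54))/6.1482=-3.4337
k=2: b·v=18.9×0.709=13.4001; √(2b)=6.1482; u=(13.4001+(-13.627))/6.1482=-0.0369, w=(13.4001−(-13.627))/6.1482=4.3960
k=3: b·v=18.9×0.342=6.4638; √(2b)=6.1482; u=(6.4638+0.139)/6.1482=1.0739, w=(6.4638−0.139)/6.1482=1.0287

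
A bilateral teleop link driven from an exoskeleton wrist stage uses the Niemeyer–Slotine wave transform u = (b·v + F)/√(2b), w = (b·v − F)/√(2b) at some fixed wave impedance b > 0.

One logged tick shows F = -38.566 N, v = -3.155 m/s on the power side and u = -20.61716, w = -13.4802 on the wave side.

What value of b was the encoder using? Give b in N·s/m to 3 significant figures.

u + w = -34.09736;  u + w = √(2b)·v, so √(2b) = -34.09736/(-3.155) = 10.80740.
b = (√(2b))²/2 = 116.79998/2 = 58.39999.
(Check via u − w = 2F/√(2b): u − w = -7.13696, 2F/√(2b) = -7.13696.)

b = 58.4 N·s/m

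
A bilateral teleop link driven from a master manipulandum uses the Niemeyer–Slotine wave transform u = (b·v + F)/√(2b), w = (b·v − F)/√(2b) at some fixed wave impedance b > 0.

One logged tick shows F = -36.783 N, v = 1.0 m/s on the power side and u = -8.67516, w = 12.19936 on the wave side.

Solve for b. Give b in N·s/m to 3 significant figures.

u + w = 3.5242;  u + w = √(2b)·v, so √(2b) = 3.5242/1.0 = 3.5242.
b = (√(2b))²/2 = 12.4200/2 = 6.2100.
(Check via u − w = 2F/√(2b): u − w = -20.8745, 2F/√(2b) = -20.8745.)

b = 6.21 N·s/m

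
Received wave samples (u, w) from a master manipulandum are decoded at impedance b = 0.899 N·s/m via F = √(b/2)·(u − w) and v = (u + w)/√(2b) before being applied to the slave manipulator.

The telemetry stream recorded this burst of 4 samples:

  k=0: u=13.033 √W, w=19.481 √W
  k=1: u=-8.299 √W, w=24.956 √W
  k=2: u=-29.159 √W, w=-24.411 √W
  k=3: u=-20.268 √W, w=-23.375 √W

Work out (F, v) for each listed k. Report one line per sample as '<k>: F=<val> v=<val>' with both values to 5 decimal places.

k=0: u−w=-6.44800, u+w=32.51400; √(b/2)=0.67045, √(2b)=1.34090; F=0.67045×(-6.448)=-4.32305, v=32.51400/1.34090=24.24798
k=1: u−w=-33.25500, u+w=16.65700; √(b/2)=0.67045, √(2b)=1.34090; F=0.67045×(-33.255)=-22.29574, v=16.65700/1.34090=12.42230
k=2: u−w=-4.74800, u+w=-53.57000; √(b/2)=0.67045, √(2b)=1.34090; F=0.67045×(-4.748)=-3.18329, v=-53.57000/1.34090=-39.95092
k=3: u−w=3.10700, u+w=-43.64300; √(b/2)=0.67045, √(2b)=1.34090; F=0.67045×3.107=2.08308, v=-43.64300/1.34090=-32.54766

0: F=-4.32305 v=24.24798
1: F=-22.29574 v=12.42230
2: F=-3.18329 v=-39.95092
3: F=2.08308 v=-32.54766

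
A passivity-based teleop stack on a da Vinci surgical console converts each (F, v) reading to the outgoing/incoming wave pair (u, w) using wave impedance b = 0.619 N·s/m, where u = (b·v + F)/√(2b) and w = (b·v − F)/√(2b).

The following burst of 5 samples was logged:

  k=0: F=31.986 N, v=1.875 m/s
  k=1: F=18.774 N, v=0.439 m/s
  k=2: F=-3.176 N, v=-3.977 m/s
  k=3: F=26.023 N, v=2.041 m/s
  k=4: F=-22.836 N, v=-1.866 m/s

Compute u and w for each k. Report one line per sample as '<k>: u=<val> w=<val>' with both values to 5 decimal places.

0: u=29.79058 w=-27.70436
1: u=17.11739 w=-16.62893
2: u=-5.06695 w=0.64192
3: u=24.52368 w=-22.25275
4: u=-21.56200 w=19.48578

k=0: b·v=0.619×1.875=1.16063; √(2b)=1.11265; u=(1.16063+31.986)/1.11265=29.79058, w=(1.16063−31.986)/1.11265=-27.70436
k=1: b·v=0.619×0.439=0.27174; √(2b)=1.11265; u=(0.27174+18.774)/1.11265=17.11739, w=(0.27174−18.774)/1.11265=-16.62893
k=2: b·v=0.619×(-3.977)=-2.46176; √(2b)=1.11265; u=(-2.46176+(-3.176))/1.11265=-5.06695, w=(-2.46176−(-3.176))/1.11265=0.64192
k=3: b·v=0.619×2.041=1.26338; √(2b)=1.11265; u=(1.26338+26.023)/1.11265=24.52368, w=(1.26338−26.023)/1.11265=-22.25275
k=4: b·v=0.619×(-1.866)=-1.15505; √(2b)=1.11265; u=(-1.15505+(-22.836))/1.11265=-21.56200, w=(-1.15505−(-22.836))/1.11265=19.48578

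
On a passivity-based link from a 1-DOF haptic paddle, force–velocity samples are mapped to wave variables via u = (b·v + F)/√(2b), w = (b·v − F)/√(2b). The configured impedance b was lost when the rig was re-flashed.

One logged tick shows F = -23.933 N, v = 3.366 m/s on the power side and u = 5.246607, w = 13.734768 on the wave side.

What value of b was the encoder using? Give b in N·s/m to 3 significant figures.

u + w = 18.981375;  u + w = √(2b)·v, so √(2b) = 18.981375/3.366 = 5.639149.
b = (√(2b))²/2 = 31.800000/2 = 15.900000.
(Check via u − w = 2F/√(2b): u − w = -8.488161, 2F/√(2b) = -8.488160.)

b = 15.9 N·s/m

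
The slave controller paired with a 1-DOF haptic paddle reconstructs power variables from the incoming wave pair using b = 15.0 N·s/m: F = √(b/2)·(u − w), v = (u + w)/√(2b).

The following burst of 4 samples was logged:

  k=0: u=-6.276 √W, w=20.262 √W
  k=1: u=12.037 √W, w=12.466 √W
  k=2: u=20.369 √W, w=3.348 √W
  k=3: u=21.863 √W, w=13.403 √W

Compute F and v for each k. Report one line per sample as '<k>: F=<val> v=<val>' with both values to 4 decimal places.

0: F=-72.6773 v=2.5535
1: F=-1.1749 v=4.4736
2: F=46.6139 v=4.3301
3: F=23.1687 v=6.4387

k=0: u−w=-26.5380, u+w=13.9860; √(b/2)=2.7386, √(2b)=5.4772; F=2.7386×(-26.538)=-72.6773, v=13.9860/5.4772=2.5535
k=1: u−w=-0.4290, u+w=24.5030; √(b/2)=2.7386, √(2b)=5.4772; F=2.7386×(-0.429)=-1.1749, v=24.5030/5.4772=4.4736
k=2: u−w=17.0210, u+w=23.7170; √(b/2)=2.7386, √(2b)=5.4772; F=2.7386×17.021=46.6139, v=23.7170/5.4772=4.3301
k=3: u−w=8.4600, u+w=35.2660; √(b/2)=2.7386, √(2b)=5.4772; F=2.7386×8.46=23.1687, v=35.2660/5.4772=6.4387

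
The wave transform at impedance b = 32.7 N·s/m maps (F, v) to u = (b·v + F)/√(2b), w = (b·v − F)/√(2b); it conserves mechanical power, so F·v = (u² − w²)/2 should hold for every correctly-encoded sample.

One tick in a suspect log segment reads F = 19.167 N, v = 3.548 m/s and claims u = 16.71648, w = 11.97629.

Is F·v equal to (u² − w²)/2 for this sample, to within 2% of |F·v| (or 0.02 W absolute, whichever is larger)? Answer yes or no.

F·v = 19.167×3.548 = 68.0045 W.
(u² − w²)/2 = (279.4407 − 143.4315)/2 = 68.0046 W.
|Δ| = 0.0001;  2% of max(1, |F·v|) = 1.3601.

yes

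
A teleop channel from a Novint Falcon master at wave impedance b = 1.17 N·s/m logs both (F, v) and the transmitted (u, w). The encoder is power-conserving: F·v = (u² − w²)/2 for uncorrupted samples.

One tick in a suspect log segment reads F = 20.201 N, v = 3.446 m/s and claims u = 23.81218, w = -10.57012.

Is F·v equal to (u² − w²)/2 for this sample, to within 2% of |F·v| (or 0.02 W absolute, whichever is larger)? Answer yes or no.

no

F·v = 20.201×3.446 = 69.61265 W.
(u² − w²)/2 = (567.01992 − 111.72744)/2 = 227.64624 W.
|Δ| = 158.03359;  2% of max(1, |F·v|) = 1.39225.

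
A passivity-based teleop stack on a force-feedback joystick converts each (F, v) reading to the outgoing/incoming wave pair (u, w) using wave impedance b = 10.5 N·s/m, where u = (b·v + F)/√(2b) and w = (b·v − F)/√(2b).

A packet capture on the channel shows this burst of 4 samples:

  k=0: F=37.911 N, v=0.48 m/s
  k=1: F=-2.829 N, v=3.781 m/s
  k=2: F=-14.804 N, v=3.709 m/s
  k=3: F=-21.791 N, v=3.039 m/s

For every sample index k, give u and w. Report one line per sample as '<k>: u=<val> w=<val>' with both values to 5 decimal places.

k=0: b·v=10.5×0.48=5.04000; √(2b)=4.58258; u=(5.04000+37.911)/4.58258=9.37268, w=(5.04000−37.911)/4.58258=-7.17304
k=1: b·v=10.5×3.781=39.70050; √(2b)=4.58258; u=(39.70050+(-2.829))/4.58258=8.04602, w=(39.70050−(-2.829))/4.58258=9.28070
k=2: b·v=10.5×3.709=38.94450; √(2b)=4.58258; u=(38.94450+(-14.804))/4.58258=5.26789, w=(38.94450−(-14.804))/4.58258=11.72888
k=3: b·v=10.5×3.039=31.90950; √(2b)=4.58258; u=(31.90950+(-21.791))/4.58258=2.20804, w=(31.90950−(-21.791))/4.58258=11.71841

0: u=9.37268 w=-7.17304
1: u=8.04602 w=9.28070
2: u=5.26789 w=11.72888
3: u=2.20804 w=11.71841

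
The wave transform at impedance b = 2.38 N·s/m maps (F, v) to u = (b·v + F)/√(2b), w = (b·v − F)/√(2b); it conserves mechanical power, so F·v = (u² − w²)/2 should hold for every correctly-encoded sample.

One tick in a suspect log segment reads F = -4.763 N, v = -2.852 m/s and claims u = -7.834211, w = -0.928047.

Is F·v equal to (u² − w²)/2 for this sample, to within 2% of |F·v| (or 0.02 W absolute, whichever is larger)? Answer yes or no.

F·v = (-4.763)×(-2.852) = 13.584076 W.
(u² − w²)/2 = (61.374862 − 0.861271)/2 = 30.256795 W.
|Δ| = 16.672719;  2% of max(1, |F·v|) = 0.271682.

no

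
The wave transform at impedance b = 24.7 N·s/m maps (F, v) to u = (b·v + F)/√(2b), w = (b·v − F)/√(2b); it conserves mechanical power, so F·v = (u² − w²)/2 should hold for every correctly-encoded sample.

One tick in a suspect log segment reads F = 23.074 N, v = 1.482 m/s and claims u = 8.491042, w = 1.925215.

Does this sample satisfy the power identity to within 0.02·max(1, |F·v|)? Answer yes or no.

yes

F·v = 23.074×1.482 = 34.195668 W.
(u² − w²)/2 = (72.097794 − 3.706453)/2 = 34.195671 W.
|Δ| = 0.000003;  2% of max(1, |F·v|) = 0.683913.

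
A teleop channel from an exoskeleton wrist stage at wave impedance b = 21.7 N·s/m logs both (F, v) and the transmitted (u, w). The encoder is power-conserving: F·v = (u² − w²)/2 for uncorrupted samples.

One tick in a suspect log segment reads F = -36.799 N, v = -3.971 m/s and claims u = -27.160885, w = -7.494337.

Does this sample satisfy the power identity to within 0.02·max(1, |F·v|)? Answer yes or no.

F·v = (-36.799)×(-3.971) = 146.128829 W.
(u² − w²)/2 = (737.713674 − 56.165087)/2 = 340.774293 W.
|Δ| = 194.645464;  2% of max(1, |F·v|) = 2.922577.

no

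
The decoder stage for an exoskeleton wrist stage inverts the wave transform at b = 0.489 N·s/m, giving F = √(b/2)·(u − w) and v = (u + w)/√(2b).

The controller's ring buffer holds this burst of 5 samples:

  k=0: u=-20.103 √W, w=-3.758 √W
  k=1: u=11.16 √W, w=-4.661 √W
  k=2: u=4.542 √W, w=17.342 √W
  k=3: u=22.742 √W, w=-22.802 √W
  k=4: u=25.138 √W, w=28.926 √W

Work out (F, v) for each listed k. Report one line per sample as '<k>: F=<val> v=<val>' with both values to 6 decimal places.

k=0: u−w=-16.345000, u+w=-23.861000; √(b/2)=0.494469, √(2b)=0.988939; F=0.494469×(-16.345)=-8.082103, v=-23.861000/0.988939=-24.127883
k=1: u−w=15.821000, u+w=6.499000; √(b/2)=0.494469, √(2b)=0.988939; F=0.494469×15.821=7.823001, v=6.499000/0.988939=6.571691
k=2: u−w=-12.800000, u+w=21.884000; √(b/2)=0.494469, √(2b)=0.988939; F=0.494469×(-12.8)=-6.329208, v=21.884000/0.988939=22.128770
k=3: u−w=45.544000, u+w=-0.060000; √(b/2)=0.494469, √(2b)=0.988939; F=0.494469×45.544=22.520115, v=-0.060000/0.988939=-0.060671
k=4: u−w=-3.788000, u+w=54.064000; √(b/2)=0.494469, √(2b)=0.988939; F=0.494469×(-3.788)=-1.873050, v=54.064000/0.988939=54.668700

0: F=-8.082103 v=-24.127883
1: F=7.823001 v=6.571691
2: F=-6.329208 v=22.128770
3: F=22.520115 v=-0.060671
4: F=-1.873050 v=54.668700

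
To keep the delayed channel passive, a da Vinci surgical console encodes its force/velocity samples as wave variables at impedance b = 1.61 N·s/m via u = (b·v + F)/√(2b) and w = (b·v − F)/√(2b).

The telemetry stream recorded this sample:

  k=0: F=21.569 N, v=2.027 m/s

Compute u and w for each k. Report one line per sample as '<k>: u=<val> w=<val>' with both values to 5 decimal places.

0: u=13.83859 w=-10.20127

k=0: b·v=1.61×2.027=3.26347; √(2b)=1.79444; u=(3.26347+21.569)/1.79444=13.83859, w=(3.26347−21.569)/1.79444=-10.20127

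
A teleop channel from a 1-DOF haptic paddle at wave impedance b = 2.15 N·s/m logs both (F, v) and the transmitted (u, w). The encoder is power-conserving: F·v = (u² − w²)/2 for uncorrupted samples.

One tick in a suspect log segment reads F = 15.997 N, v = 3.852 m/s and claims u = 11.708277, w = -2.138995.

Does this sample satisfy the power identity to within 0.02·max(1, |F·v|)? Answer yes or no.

F·v = 15.997×3.852 = 61.620444 W.
(u² − w²)/2 = (137.083750 − 4.575300)/2 = 66.254225 W.
|Δ| = 4.633781;  2% of max(1, |F·v|) = 1.232409.

no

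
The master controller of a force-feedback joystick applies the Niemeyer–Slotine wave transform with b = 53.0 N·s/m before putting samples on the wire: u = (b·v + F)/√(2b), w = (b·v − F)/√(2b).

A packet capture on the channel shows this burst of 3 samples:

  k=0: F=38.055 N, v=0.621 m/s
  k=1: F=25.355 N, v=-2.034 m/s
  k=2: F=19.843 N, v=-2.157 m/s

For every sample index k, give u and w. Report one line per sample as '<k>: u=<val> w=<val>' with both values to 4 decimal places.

0: u=6.8930 w=-0.4994
1: u=-8.0080 w=-12.9334
2: u=-9.1765 w=-13.0312

k=0: b·v=53.0×0.621=32.9130; √(2b)=10.2956; u=(32.9130+38.055)/10.2956=6.8930, w=(32.9130−38.055)/10.2956=-0.4994
k=1: b·v=53.0×(-2.034)=-107.8020; √(2b)=10.2956; u=(-107.8020+25.355)/10.2956=-8.0080, w=(-107.8020−25.355)/10.2956=-12.9334
k=2: b·v=53.0×(-2.157)=-114.3210; √(2b)=10.2956; u=(-114.3210+19.843)/10.2956=-9.1765, w=(-114.3210−19.843)/10.2956=-13.0312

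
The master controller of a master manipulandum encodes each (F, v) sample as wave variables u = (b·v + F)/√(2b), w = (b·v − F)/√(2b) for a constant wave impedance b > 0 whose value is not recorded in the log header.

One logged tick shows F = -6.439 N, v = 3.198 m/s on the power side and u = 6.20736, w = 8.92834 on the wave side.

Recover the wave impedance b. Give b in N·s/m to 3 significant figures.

u + w = 15.13570;  u + w = √(2b)·v, so √(2b) = 15.13570/3.198 = 4.73286.
b = (√(2b))²/2 = 22.40000/2 = 11.20000.
(Check via u − w = 2F/√(2b): u − w = -2.72098, 2F/√(2b) = -2.72097.)

b = 11.2 N·s/m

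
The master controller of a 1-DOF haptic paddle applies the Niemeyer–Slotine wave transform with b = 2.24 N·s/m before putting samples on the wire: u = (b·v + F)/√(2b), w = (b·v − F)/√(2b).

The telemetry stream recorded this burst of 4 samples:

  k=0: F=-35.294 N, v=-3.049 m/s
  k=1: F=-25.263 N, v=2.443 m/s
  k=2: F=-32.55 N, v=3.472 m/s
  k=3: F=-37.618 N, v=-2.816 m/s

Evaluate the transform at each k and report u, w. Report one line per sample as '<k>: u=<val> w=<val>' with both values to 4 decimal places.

k=0: b·v=2.24×(-3.049)=-6.8298; √(2b)=2.1166; u=(-6.8298+(-35.294))/2.1166=-19.9016, w=(-6.8298−(-35.294))/2.1166=13.4481
k=1: b·v=2.24×2.443=5.4723; √(2b)=2.1166; u=(5.4723+(-25.263))/2.1166=-9.3502, w=(5.4723−(-25.263))/2.1166=14.5211
k=2: b·v=2.24×3.472=7.7773; √(2b)=2.1166; u=(7.7773+(-32.55))/2.1166=-11.7040, w=(7.7773−(-32.55))/2.1166=19.0528
k=3: b·v=2.24×(-2.816)=-6.3078; √(2b)=2.1166; u=(-6.3078+(-37.618))/2.1166=-20.7530, w=(-6.3078−(-37.618))/2.1166=14.7927

0: u=-19.9016 w=13.4481
1: u=-9.3502 w=14.5211
2: u=-11.7040 w=19.0528
3: u=-20.7530 w=14.7927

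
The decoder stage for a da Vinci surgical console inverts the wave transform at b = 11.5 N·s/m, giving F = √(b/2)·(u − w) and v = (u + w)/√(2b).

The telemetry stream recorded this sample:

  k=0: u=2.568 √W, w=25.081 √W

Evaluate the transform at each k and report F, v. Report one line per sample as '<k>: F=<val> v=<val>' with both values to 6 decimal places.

k=0: u−w=-22.513000, u+w=27.649000; √(b/2)=2.397916, √(2b)=4.795832; F=2.397916×(-22.513)=-53.984278, v=27.649000/4.795832=5.765215

0: F=-53.984278 v=5.765215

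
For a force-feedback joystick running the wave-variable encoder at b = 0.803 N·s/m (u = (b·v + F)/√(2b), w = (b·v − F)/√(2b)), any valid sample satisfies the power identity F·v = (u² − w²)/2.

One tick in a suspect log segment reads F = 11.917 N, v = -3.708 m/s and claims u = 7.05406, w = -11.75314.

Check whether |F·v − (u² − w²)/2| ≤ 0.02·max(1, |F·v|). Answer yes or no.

F·v = 11.917×(-3.708) = -44.18824 W.
(u² − w²)/2 = (49.75976 − 138.13630)/2 = -44.18827 W.
|Δ| = 0.00003;  2% of max(1, |F·v|) = 0.88376.

yes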